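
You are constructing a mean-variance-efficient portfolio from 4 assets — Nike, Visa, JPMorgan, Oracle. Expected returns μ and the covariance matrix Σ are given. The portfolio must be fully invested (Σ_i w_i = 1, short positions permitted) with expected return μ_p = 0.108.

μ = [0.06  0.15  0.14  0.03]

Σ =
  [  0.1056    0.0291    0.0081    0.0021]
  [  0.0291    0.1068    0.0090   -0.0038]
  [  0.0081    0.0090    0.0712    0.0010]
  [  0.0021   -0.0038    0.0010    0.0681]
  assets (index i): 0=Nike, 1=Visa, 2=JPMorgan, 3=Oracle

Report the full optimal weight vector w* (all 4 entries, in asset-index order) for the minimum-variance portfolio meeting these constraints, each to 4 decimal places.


0.0889  0.2614  0.3996  0.2500

g=Σ⁻¹μ = [0.0767  1.2496  1.7928  0.4816]
h=Σ⁻¹𝟙 = [6.2698  7.1484  12.2215  14.7104]
a=μᵀg=0.457494  b=𝟙ᵀg=3.600772  c=𝟙ᵀh=40.350108  D=ac−b²=5.494381
λ₁=(c·0.108−b)/D = (40.350108·0.108−3.600772)/5.494381 = 0.137784
λ₂=(a−b·0.108)/D = (0.457494−3.600772·0.108)/5.494381 = 0.012487
w* = 0.137784·g + 0.012487·h:
  w_0 = 0.137784·0.0767 + 0.012487·6.2698 = 0.0889  (Nike)
  w_1 = 0.137784·1.2496 + 0.012487·7.1484 = 0.2614  (Visa)
  w_2 = 0.137784·1.7928 + 0.012487·12.2215 = 0.3996  (JPMorgan)
  w_3 = 0.137784·0.4816 + 0.012487·14.7104 = 0.2500  (Oracle)
Σw_i=1.0000  μᵀw=0.1080
σ²=wᵀΣw=λ₁·μ_p+λ₂ = 0.137784·0.108 + 0.012487 = 0.027368 ≈ 0.0274


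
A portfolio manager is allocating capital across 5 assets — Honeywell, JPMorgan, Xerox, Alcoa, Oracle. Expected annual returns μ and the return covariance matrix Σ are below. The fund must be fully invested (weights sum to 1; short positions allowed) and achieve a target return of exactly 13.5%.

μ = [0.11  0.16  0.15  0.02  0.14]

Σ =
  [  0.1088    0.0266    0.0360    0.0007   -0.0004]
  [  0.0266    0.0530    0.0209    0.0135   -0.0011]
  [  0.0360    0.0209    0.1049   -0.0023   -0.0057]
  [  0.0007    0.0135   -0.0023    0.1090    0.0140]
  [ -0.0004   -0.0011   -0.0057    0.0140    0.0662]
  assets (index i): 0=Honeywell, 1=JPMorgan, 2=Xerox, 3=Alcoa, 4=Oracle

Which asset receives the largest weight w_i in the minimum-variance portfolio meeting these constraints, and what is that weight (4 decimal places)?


Oracle (0.3482)

u=Σ⁻¹μ = [0.0154  2.7825  0.9877  -0.4409  2.3394]
v=Σ⁻¹𝟙 = [3.8215  13.2188  6.5123  5.7632  14.6904]
a=μᵀu=0.913751  b=𝟙ᵀu=5.684146  c=𝟙ᵀv=44.006206  D=ac−b²=7.901206
λ₁=(c·0.135−b)/D = (44.006206·0.135−5.684146)/7.901206 = 0.032488
λ₂=(a−b·0.135)/D = (0.913751−5.684146·0.135)/7.901206 = 0.018528
w* = 0.032488·u + 0.018528·v:
  w_0 = 0.032488·0.0154 + 0.018528·3.8215 = 0.0713  (Honeywell)
  w_1 = 0.032488·2.7825 + 0.018528·13.2188 = 0.3353  (JPMorgan)
  w_2 = 0.032488·0.9877 + 0.018528·6.5123 = 0.1527  (Xerox)
  w_3 = 0.032488·-0.4409 + 0.018528·5.7632 = 0.0925  (Alcoa)
  w_4 = 0.032488·2.3394 + 0.018528·14.6904 = 0.3482  (Oracle)
Σw_i=1.0000  μᵀw=0.1350
σ²=wᵀΣw=λ₁·μ_p+λ₂ = 0.032488·0.135 + 0.018528 = 0.022914 ≈ 0.0229


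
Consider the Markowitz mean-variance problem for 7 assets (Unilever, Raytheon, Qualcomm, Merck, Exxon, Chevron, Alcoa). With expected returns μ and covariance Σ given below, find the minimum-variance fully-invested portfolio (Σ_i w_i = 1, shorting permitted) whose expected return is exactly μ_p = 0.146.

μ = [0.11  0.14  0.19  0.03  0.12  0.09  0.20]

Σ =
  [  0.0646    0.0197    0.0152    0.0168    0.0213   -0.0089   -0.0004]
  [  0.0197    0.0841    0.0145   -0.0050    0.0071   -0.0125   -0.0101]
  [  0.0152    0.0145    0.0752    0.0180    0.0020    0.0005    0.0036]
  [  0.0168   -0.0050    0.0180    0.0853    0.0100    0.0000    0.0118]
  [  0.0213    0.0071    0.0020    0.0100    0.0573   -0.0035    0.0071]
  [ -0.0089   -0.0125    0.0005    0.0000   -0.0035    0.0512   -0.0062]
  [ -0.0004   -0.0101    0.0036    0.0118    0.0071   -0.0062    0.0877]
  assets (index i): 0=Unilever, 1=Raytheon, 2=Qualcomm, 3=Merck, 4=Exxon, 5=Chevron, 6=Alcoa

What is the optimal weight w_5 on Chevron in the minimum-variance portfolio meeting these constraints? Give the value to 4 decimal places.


0.2685

g=Σ⁻¹μ = [0.7838  1.6744  2.0234  -0.6591  1.4881  2.6939  2.5525]
h=Σ⁻¹𝟙 = [8.0577  13.8234  6.3548  6.4889  11.4208  26.5817  12.8519]
a=μᵀg=1.616818  b=𝟙ᵀg=10.556948  c=𝟙ᵀh=85.579277  D=ac−b²=26.916980
λ₁=(c·0.146−b)/D = (85.579277·0.146−10.556948)/26.916980 = 0.071985
λ₂=(a−b·0.146)/D = (1.616818−10.556948·0.146)/26.916980 = 0.002805
w* = 0.071985·g + 0.002805·h:
  w_0 = 0.071985·0.7838 + 0.002805·8.0577 = 0.0790  (Unilever)
  w_1 = 0.071985·1.6744 + 0.002805·13.8234 = 0.1593  (Raytheon)
  w_2 = 0.071985·2.0234 + 0.002805·6.3548 = 0.1635  (Qualcomm)
  w_3 = 0.071985·-0.6591 + 0.002805·6.4889 = -0.0292  (Merck)
  w_4 = 0.071985·1.4881 + 0.002805·11.4208 = 0.1392  (Exxon)
  w_5 = 0.071985·2.6939 + 0.002805·26.5817 = 0.2685  (Chevron)
  w_6 = 0.071985·2.5525 + 0.002805·12.8519 = 0.2198  (Alcoa)
Σw_i=1.0000  μᵀw=0.1460
σ²=wᵀΣw=λ₁·μ_p+λ₂ = 0.071985·0.146 + 0.002805 = 0.013315 ≈ 0.0133


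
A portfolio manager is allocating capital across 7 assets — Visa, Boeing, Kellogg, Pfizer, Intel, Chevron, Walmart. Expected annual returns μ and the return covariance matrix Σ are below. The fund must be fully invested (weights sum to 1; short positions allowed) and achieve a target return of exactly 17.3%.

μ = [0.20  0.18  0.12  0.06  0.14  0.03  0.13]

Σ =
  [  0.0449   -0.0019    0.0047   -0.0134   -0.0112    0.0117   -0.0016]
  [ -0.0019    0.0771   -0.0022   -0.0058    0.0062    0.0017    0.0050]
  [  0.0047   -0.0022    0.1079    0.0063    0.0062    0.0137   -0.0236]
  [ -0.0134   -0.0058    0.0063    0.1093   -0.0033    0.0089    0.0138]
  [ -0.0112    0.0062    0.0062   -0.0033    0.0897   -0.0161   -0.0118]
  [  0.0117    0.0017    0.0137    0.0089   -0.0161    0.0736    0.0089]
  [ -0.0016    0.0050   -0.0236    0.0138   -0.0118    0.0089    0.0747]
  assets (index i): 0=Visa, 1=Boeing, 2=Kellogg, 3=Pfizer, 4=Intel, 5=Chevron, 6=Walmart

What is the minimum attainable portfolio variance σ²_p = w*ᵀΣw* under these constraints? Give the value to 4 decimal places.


0.0129

p=Σ⁻¹μ = [5.5654  2.2758  1.3297  1.1024  2.2304  -0.7080  2.3603]
q=Σ⁻¹𝟙 = [27.7699  12.1428  9.2134  10.5460  17.0008  7.6980  15.8998]
a=μᵀp=2.346301  b=𝟙ᵀp=14.156062  c=𝟙ᵀq=100.270580  D=ac−b²=34.870870
λ₁=(c·0.173−b)/D = (100.270580·0.173−14.156062)/34.870870 = 0.091502
λ₂=(a−b·0.173)/D = (2.346301−14.156062·0.173)/34.870870 = -0.002945
w* = 0.091502·p + -0.002945·q:
  w_0 = 0.091502·5.5654 + -0.002945·27.7699 = 0.4275  (Visa)
  w_1 = 0.091502·2.2758 + -0.002945·12.1428 = 0.1725  (Boeing)
  w_2 = 0.091502·1.3297 + -0.002945·9.2134 = 0.0945  (Kellogg)
  w_3 = 0.091502·1.1024 + -0.002945·10.5460 = 0.0698  (Pfizer)
  w_4 = 0.091502·2.2304 + -0.002945·17.0008 = 0.1540  (Intel)
  w_5 = 0.091502·-0.7080 + -0.002945·7.6980 = -0.0875  (Chevron)
  w_6 = 0.091502·2.3603 + -0.002945·15.8998 = 0.1691  (Walmart)
Σw_i=1.0000  μᵀw=0.1730
σ²=wᵀΣw=λ₁·μ_p+λ₂ = 0.091502·0.173 + -0.002945 = 0.012885 ≈ 0.0129


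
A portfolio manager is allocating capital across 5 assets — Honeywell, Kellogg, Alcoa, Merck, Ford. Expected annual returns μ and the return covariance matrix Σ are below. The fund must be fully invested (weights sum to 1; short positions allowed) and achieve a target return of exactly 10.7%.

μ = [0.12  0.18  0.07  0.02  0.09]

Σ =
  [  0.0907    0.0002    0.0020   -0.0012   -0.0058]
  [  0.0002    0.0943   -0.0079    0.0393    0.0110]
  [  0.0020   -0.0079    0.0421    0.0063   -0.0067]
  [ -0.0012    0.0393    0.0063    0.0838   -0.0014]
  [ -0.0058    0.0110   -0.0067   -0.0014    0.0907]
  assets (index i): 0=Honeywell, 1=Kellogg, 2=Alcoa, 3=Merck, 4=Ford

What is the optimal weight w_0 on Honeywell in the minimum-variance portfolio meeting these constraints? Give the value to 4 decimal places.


0.1889

p=Σ⁻¹μ = [1.3119  2.4292  2.3620  -1.0436  0.9399]
q=Σ⁻¹𝟙 = [11.3313  8.6396  25.9153  6.3078  12.7139]
a=μᵀp=0.823744  b=𝟙ᵀp=5.999366  c=𝟙ᵀq=64.907926  D=ac−b²=17.475100
λ₁=(c·0.107−b)/D = (64.907926·0.107−5.999366)/17.475100 = 0.054122
λ₂=(a−b·0.107)/D = (0.823744−5.999366·0.107)/17.475100 = 0.010404
w* = 0.054122·p + 0.010404·q:
  w_0 = 0.054122·1.3119 + 0.010404·11.3313 = 0.1889  (Honeywell)
  w_1 = 0.054122·2.4292 + 0.010404·8.6396 = 0.2214  (Kellogg)
  w_2 = 0.054122·2.3620 + 0.010404·25.9153 = 0.3975  (Alcoa)
  w_3 = 0.054122·-1.0436 + 0.010404·6.3078 = 0.0091  (Merck)
  w_4 = 0.054122·0.9399 + 0.010404·12.7139 = 0.1831  (Ford)
Σw_i=1.0000  μᵀw=0.1070
σ²=wᵀΣw=λ₁·μ_p+λ₂ = 0.054122·0.107 + 0.010404 = 0.016195 ≈ 0.0162


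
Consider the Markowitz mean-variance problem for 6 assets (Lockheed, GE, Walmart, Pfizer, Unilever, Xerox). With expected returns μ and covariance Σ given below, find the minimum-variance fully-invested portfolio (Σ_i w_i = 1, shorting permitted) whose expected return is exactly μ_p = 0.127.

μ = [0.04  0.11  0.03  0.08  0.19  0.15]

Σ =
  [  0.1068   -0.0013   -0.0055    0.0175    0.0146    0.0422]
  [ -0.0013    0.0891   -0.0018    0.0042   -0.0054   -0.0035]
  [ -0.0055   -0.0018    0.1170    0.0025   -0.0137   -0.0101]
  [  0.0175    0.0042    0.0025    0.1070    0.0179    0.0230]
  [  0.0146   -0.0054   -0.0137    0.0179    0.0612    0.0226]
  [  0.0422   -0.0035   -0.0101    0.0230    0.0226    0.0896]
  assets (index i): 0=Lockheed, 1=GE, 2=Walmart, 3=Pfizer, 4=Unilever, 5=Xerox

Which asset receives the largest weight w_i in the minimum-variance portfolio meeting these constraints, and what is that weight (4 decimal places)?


Unilever (0.3649)

u=Σ⁻¹μ = [-0.4885  1.4789  0.7248  -0.0334  3.0499  1.2830]
v=Σ⁻¹𝟙 = [5.1216  12.4960  11.1921  3.9645  15.5102  5.5684]
a=μᵀu=0.934126  b=𝟙ᵀu=6.014557  c=𝟙ᵀv=53.852927  D=ac−b²=14.130506
λ₁=(c·0.127−b)/D = (53.852927·0.127−6.014557)/14.130506 = 0.058368
λ₂=(a−b·0.127)/D = (0.934126−6.014557·0.127)/14.130506 = 0.012050
w* = 0.058368·u + 0.012050·v:
  w_0 = 0.058368·-0.4885 + 0.012050·5.1216 = 0.0332  (Lockheed)
  w_1 = 0.058368·1.4789 + 0.012050·12.4960 = 0.2369  (GE)
  w_2 = 0.058368·0.7248 + 0.012050·11.1921 = 0.1772  (Walmart)
  w_3 = 0.058368·-0.0334 + 0.012050·3.9645 = 0.0458  (Pfizer)
  w_4 = 0.058368·3.0499 + 0.012050·15.5102 = 0.3649  (Unilever)
  w_5 = 0.058368·1.2830 + 0.012050·5.5684 = 0.1420  (Xerox)
Σw_i=1.0000  μᵀw=0.1270
σ²=wᵀΣw=λ₁·μ_p+λ₂ = 0.058368·0.127 + 0.012050 = 0.019463 ≈ 0.0195


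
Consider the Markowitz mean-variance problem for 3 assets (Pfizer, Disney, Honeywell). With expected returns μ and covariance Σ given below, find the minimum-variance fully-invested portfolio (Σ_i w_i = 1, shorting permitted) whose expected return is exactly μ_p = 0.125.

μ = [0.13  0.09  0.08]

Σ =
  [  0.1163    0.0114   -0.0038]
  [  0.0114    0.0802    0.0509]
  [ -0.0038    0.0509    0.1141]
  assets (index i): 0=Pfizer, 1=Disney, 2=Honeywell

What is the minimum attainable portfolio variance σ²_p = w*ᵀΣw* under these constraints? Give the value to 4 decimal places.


p=Σ⁻¹μ = [1.0628  0.7026  0.4231]
q=Σ⁻¹𝟙 = [8.0143  7.8087  5.5477]
a=μᵀp=0.235240  b=𝟙ᵀp=2.188457  c=𝟙ᵀq=21.370696  D=ac−b²=0.237902
λ₁=(c·0.125−b)/D = (21.370696·0.125−2.188457)/0.237902 = 2.029742
λ₂=(a−b·0.125)/D = (0.235240−2.188457·0.125)/0.237902 = -0.161062
w* = 2.029742·p + -0.161062·q:
  w_0 = 2.029742·1.0628 + -0.161062·8.0143 = 0.8663  (Pfizer)
  w_1 = 2.029742·0.7026 + -0.161062·7.8087 = 0.1684  (Disney)
  w_2 = 2.029742·0.4231 + -0.161062·5.5477 = -0.0347  (Honeywell)
Σw_i=1.0000  μᵀw=0.1250
σ²=wᵀΣw=λ₁·μ_p+λ₂ = 2.029742·0.125 + -0.161062 = 0.092656 ≈ 0.0927

0.0927


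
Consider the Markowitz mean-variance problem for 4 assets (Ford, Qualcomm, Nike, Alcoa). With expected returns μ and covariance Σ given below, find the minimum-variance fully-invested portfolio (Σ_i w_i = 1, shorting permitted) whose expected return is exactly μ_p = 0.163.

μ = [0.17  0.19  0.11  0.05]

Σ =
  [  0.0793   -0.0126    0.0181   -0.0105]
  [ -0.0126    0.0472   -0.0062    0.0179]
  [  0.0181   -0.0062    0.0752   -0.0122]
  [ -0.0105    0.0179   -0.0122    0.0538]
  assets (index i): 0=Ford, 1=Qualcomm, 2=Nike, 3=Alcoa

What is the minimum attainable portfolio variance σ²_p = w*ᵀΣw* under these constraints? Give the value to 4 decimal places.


0.0177

g=Σ⁻¹μ = [2.6457  4.8521  1.2444  0.1136]
h=Σ⁻¹𝟙 = [14.9471  20.2208  14.2904  18.0174]
a=μᵀg=1.514232  b=𝟙ᵀg=8.855786  c=𝟙ᵀh=67.475758  D=ac−b²=23.749029
λ₁=(c·0.163−b)/D = (67.475758·0.163−8.855786)/23.749029 = 0.090225
λ₂=(a−b·0.163)/D = (1.514232−8.855786·0.163)/23.749029 = 0.002979
w* = 0.090225·g + 0.002979·h:
  w_0 = 0.090225·2.6457 + 0.002979·14.9471 = 0.2832  (Ford)
  w_1 = 0.090225·4.8521 + 0.002979·20.2208 = 0.4980  (Qualcomm)
  w_2 = 0.090225·1.2444 + 0.002979·14.2904 = 0.1548  (Nike)
  w_3 = 0.090225·0.1136 + 0.002979·18.0174 = 0.0639  (Alcoa)
Σw_i=1.0000  μᵀw=0.1630
σ²=wᵀΣw=λ₁·μ_p+λ₂ = 0.090225·0.163 + 0.002979 = 0.017685 ≈ 0.0177


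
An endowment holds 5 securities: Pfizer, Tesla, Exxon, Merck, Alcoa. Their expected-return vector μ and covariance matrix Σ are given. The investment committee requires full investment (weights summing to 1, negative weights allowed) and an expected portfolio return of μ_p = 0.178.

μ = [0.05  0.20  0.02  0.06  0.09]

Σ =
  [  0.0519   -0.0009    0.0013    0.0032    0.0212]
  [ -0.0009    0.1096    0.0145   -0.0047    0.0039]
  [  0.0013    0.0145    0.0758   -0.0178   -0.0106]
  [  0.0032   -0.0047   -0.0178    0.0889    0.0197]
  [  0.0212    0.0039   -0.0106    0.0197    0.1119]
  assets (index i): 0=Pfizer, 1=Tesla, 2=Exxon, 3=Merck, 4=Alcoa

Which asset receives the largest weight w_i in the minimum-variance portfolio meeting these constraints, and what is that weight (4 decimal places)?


Tesla (0.7667)

g=Σ⁻¹μ = [0.7492  1.8250  0.1261  0.6601  0.4945]
h=Σ⁻¹𝟙 = [16.2854  7.6416  15.1787  13.0588  4.7237]
a=μᵀg=0.489091  b=𝟙ᵀg=3.854827  c=𝟙ᵀh=56.888202  D=ac−b²=12.963791
λ₁=(c·0.178−b)/D = (56.888202·0.178−3.854827)/12.963791 = 0.483753
λ₂=(a−b·0.178)/D = (0.489091−3.854827·0.178)/12.963791 = -0.015201
w* = 0.483753·g + -0.015201·h:
  w_0 = 0.483753·0.7492 + -0.015201·16.2854 = 0.1149  (Pfizer)
  w_1 = 0.483753·1.8250 + -0.015201·7.6416 = 0.7667  (Tesla)
  w_2 = 0.483753·0.1261 + -0.015201·15.1787 = -0.1698  (Exxon)
  w_3 = 0.483753·0.6601 + -0.015201·13.0588 = 0.1208  (Merck)
  w_4 = 0.483753·0.4945 + -0.015201·4.7237 = 0.1674  (Alcoa)
Σw_i=1.0000  μᵀw=0.1780
σ²=wᵀΣw=λ₁·μ_p+λ₂ = 0.483753·0.178 + -0.015201 = 0.070907 ≈ 0.0709


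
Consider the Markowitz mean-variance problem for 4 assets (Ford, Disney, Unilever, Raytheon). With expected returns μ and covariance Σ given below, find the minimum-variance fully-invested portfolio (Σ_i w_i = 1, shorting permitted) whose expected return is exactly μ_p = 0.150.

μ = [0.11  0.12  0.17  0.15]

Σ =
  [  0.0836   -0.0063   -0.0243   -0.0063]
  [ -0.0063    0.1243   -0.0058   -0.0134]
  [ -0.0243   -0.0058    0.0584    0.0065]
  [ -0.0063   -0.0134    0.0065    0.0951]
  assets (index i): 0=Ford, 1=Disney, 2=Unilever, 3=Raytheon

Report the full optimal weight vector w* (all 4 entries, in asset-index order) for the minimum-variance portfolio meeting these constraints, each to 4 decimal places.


0.1901  0.0986  0.5282  0.1831

p=Σ⁻¹μ = [2.7167  1.4720  3.9993  1.6913]
q=Σ⁻¹𝟙 = [21.2213  11.5954  25.7925  11.7920]
a=μᵀp=1.409055  b=𝟙ᵀp=9.879310  c=𝟙ᵀq=70.401144  D=ac−b²=1.598330
λ₁=(c·0.150−b)/D = (70.401144·0.150−9.879310)/1.598330 = 0.425983
λ₂=(a−b·0.150)/D = (1.409055−9.879310·0.150)/1.598330 = -0.045573
w* = 0.425983·p + -0.045573·q:
  w_0 = 0.425983·2.7167 + -0.045573·21.2213 = 0.1901  (Ford)
  w_1 = 0.425983·1.4720 + -0.045573·11.5954 = 0.0986  (Disney)
  w_2 = 0.425983·3.9993 + -0.045573·25.7925 = 0.5282  (Unilever)
  w_3 = 0.425983·1.6913 + -0.045573·11.7920 = 0.1831  (Raytheon)
Σw_i=1.0000  μᵀw=0.1500
σ²=wᵀΣw=λ₁·μ_p+λ₂ = 0.425983·0.150 + -0.045573 = 0.018324 ≈ 0.0183


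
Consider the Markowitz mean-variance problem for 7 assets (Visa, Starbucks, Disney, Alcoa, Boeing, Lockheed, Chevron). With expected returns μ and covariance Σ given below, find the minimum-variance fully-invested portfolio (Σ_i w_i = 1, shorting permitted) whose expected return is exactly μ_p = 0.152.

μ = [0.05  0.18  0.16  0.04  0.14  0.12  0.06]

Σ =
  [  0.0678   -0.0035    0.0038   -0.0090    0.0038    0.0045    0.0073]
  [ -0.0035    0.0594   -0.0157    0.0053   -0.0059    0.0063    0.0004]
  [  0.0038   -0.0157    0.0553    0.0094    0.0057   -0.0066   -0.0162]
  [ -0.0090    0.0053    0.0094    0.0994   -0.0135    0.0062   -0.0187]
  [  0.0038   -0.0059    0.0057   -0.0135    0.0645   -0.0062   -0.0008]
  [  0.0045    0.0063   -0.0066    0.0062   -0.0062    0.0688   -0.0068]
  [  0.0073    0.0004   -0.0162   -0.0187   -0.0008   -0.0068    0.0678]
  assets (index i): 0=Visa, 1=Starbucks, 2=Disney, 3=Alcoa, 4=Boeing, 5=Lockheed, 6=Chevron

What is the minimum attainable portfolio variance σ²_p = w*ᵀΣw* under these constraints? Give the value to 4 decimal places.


0.0105

u=Σ⁻¹μ = [0.2097  4.2472  4.7101  0.3808  2.4512  2.2091  2.3183]
v=Σ⁻¹𝟙 = [11.0430  23.9944  29.6407  13.4242  19.2525  17.5730  26.1932]
a=μᵀu=2.291184  b=𝟙ᵀu=16.526313  c=𝟙ᵀv=141.120892  D=ac−b²=50.214880
λ₁=(c·0.152−b)/D = (141.120892·0.152−16.526313)/50.214880 = 0.098060
λ₂=(a−b·0.152)/D = (2.291184−16.526313·0.152)/50.214880 = -0.004397
w* = 0.098060·u + -0.004397·v:
  w_0 = 0.098060·0.2097 + -0.004397·11.0430 = -0.0280  (Visa)
  w_1 = 0.098060·4.2472 + -0.004397·23.9944 = 0.3110  (Starbucks)
  w_2 = 0.098060·4.7101 + -0.004397·29.6407 = 0.3315  (Disney)
  w_3 = 0.098060·0.3808 + -0.004397·13.4242 = -0.0217  (Alcoa)
  w_4 = 0.098060·2.4512 + -0.004397·19.2525 = 0.1557  (Boeing)
  w_5 = 0.098060·2.2091 + -0.004397·17.5730 = 0.1393  (Lockheed)
  w_6 = 0.098060·2.3183 + -0.004397·26.1932 = 0.1121  (Chevron)
Σw_i=1.0000  μᵀw=0.1520
σ²=wᵀΣw=λ₁·μ_p+λ₂ = 0.098060·0.152 + -0.004397 = 0.010508 ≈ 0.0105


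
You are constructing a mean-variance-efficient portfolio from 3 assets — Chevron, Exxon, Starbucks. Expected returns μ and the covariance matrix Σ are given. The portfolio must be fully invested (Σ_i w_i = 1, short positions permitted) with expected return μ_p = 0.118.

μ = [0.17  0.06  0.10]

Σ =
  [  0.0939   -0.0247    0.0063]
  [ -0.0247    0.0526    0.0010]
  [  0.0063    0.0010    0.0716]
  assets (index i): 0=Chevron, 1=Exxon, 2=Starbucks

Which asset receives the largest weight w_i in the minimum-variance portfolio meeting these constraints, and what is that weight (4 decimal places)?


Chevron (0.4550)

u=Σ⁻¹μ = [2.3123  2.2044  1.1624]
v=Σ⁻¹𝟙 = [16.8600  26.6983  12.1101]
a=μᵀu=0.641597  b=𝟙ᵀu=5.679112  c=𝟙ᵀv=55.668448  D=ac−b²=3.464370
λ₁=(c·0.118−b)/D = (55.668448·0.118−5.679112)/3.464370 = 0.256833
λ₂=(a−b·0.118)/D = (0.641597−5.679112·0.118)/3.464370 = -0.008238
w* = 0.256833·u + -0.008238·v:
  w_0 = 0.256833·2.3123 + -0.008238·16.8600 = 0.4550  (Chevron)
  w_1 = 0.256833·2.2044 + -0.008238·26.6983 = 0.3462  (Exxon)
  w_2 = 0.256833·1.1624 + -0.008238·12.1101 = 0.1988  (Starbucks)
Σw_i=1.0000  μᵀw=0.1180
σ²=wᵀΣw=λ₁·μ_p+λ₂ = 0.256833·0.118 + -0.008238 = 0.022069 ≈ 0.0221


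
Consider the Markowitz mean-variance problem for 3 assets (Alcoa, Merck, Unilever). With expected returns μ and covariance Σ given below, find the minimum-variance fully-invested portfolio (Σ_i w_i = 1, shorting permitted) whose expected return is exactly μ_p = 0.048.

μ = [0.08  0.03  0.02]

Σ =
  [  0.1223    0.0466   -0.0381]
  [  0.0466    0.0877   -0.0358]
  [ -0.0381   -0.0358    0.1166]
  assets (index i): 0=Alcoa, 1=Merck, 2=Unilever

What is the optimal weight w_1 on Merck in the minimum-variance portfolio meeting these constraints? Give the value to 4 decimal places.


u=Σ⁻¹μ = [0.7459  0.1318  0.4557]
v=Σ⁻¹𝟙 = [7.7904  13.4944  15.2651]
a=μᵀu=0.072738  b=𝟙ᵀu=1.333364  c=𝟙ᵀv=36.549898  D=ac−b²=0.880717
λ₁=(c·0.048−b)/D = (36.549898·0.048−1.333364)/0.880717 = 0.478055
λ₂=(a−b·0.048)/D = (0.072738−1.333364·0.048)/0.880717 = 0.009920
w* = 0.478055·u + 0.009920·v:
  w_0 = 0.478055·0.7459 + 0.009920·7.7904 = 0.4339  (Alcoa)
  w_1 = 0.478055·0.1318 + 0.009920·13.4944 = 0.1969  (Merck)
  w_2 = 0.478055·0.4557 + 0.009920·15.2651 = 0.3693  (Unilever)
Σw_i=1.0000  μᵀw=0.0480
σ²=wᵀΣw=λ₁·μ_p+λ₂ = 0.478055·0.048 + 0.009920 = 0.032867 ≈ 0.0329

0.1969


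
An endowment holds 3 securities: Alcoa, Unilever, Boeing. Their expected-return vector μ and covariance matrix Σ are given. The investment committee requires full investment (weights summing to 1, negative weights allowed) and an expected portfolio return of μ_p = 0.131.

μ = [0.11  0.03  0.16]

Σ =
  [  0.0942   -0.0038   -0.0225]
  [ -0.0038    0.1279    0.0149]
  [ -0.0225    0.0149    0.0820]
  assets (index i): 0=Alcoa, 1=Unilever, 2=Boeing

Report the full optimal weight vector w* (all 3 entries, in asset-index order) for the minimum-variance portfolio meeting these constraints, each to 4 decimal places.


0.4125  0.0644  0.5231

g=Σ⁻¹μ = [1.7484  0.0034  2.4303]
h=Σ⁻¹𝟙 = [14.4561  6.5030  14.9801]
a=μᵀg=0.581275  b=𝟙ᵀg=4.182074  c=𝟙ᵀh=35.939150  D=ac−b²=3.400790
λ₁=(c·0.131−b)/D = (35.939150·0.131−4.182074)/3.400790 = 0.154657
λ₂=(a−b·0.131)/D = (0.581275−4.182074·0.131)/3.400790 = 0.009828
w* = 0.154657·g + 0.009828·h:
  w_0 = 0.154657·1.7484 + 0.009828·14.4561 = 0.4125  (Alcoa)
  w_1 = 0.154657·0.0034 + 0.009828·6.5030 = 0.0644  (Unilever)
  w_2 = 0.154657·2.4303 + 0.009828·14.9801 = 0.5231  (Boeing)
Σw_i=1.0000  μᵀw=0.1310
σ²=wᵀΣw=λ₁·μ_p+λ₂ = 0.154657·0.131 + 0.009828 = 0.030088 ≈ 0.0301


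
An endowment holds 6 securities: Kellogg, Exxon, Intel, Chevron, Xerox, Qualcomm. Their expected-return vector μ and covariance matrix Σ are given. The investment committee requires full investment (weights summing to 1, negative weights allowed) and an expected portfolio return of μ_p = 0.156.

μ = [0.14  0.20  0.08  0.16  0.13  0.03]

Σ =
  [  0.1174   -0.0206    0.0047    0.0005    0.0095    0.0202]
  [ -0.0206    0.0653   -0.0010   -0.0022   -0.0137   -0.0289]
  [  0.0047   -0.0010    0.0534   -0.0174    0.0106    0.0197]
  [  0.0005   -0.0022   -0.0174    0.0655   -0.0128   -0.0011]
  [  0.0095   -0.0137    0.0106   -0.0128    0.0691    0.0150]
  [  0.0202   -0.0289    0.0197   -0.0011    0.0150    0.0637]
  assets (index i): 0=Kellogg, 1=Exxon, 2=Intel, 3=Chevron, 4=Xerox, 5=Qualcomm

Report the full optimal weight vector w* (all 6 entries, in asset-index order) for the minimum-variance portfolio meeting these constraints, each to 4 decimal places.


0.1151  0.3314  0.0930  0.2488  0.2000  0.0117

g=Σ⁻¹μ = [1.5393  4.7276  1.6996  3.6045  2.7956  1.0060]
h=Σ⁻¹𝟙 = [8.6245  30.8301  16.2653  24.2724  17.4417  18.2327]
a=μᵀg=2.267328  b=𝟙ᵀg=15.372667  c=𝟙ᵀh=115.666738  D=ac−b²=25.935544
λ₁=(c·0.156−b)/D = (115.666738·0.156−15.372667)/25.935544 = 0.102999
λ₂=(a−b·0.156)/D = (2.267328−15.372667·0.156)/25.935544 = -0.005044
w* = 0.102999·g + -0.005044·h:
  w_0 = 0.102999·1.5393 + -0.005044·8.6245 = 0.1151  (Kellogg)
  w_1 = 0.102999·4.7276 + -0.005044·30.8301 = 0.3314  (Exxon)
  w_2 = 0.102999·1.6996 + -0.005044·16.2653 = 0.0930  (Intel)
  w_3 = 0.102999·3.6045 + -0.005044·24.2724 = 0.2488  (Chevron)
  w_4 = 0.102999·2.7956 + -0.005044·17.4417 = 0.2000  (Xerox)
  w_5 = 0.102999·1.0060 + -0.005044·18.2327 = 0.0117  (Qualcomm)
Σw_i=1.0000  μᵀw=0.1560
σ²=wᵀΣw=λ₁·μ_p+λ₂ = 0.102999·0.156 + -0.005044 = 0.011024 ≈ 0.0110


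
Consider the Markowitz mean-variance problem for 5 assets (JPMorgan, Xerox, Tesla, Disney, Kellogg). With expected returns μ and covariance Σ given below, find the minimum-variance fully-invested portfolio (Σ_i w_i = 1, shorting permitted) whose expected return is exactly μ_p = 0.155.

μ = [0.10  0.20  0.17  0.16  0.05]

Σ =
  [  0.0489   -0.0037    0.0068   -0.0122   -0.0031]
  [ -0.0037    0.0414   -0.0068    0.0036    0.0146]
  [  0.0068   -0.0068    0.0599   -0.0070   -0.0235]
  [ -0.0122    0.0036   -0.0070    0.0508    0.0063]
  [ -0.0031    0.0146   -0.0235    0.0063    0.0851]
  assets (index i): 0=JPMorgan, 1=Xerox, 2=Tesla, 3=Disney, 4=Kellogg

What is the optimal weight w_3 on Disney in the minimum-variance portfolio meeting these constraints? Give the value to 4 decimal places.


0.2366

x=Σ⁻¹μ = [2.9296  5.1735  3.7713  3.9372  0.5566]
y=Σ⁻¹𝟙 = [26.1385  23.5054  24.7656  26.0248  13.5827]
a=μᵀx=2.626558  b=𝟙ᵀx=16.368180  c=𝟙ᵀy=114.016965  D=ac−b²=31.554874
λ₁=(c·0.155−b)/D = (114.016965·0.155−16.368180)/31.554874 = 0.041339
λ₂=(a−b·0.155)/D = (2.626558−16.368180·0.155)/31.554874 = 0.002836
w* = 0.041339·x + 0.002836·y:
  w_0 = 0.041339·2.9296 + 0.002836·26.1385 = 0.1952  (JPMorgan)
  w_1 = 0.041339·5.1735 + 0.002836·23.5054 = 0.2805  (Xerox)
  w_2 = 0.041339·3.7713 + 0.002836·24.7656 = 0.2261  (Tesla)
  w_3 = 0.041339·3.9372 + 0.002836·26.0248 = 0.2366  (Disney)
  w_4 = 0.041339·0.5566 + 0.002836·13.5827 = 0.0615  (Kellogg)
Σw_i=1.0000  μᵀw=0.1550
σ²=wᵀΣw=λ₁·μ_p+λ₂ = 0.041339·0.155 + 0.002836 = 0.009244 ≈ 0.0092


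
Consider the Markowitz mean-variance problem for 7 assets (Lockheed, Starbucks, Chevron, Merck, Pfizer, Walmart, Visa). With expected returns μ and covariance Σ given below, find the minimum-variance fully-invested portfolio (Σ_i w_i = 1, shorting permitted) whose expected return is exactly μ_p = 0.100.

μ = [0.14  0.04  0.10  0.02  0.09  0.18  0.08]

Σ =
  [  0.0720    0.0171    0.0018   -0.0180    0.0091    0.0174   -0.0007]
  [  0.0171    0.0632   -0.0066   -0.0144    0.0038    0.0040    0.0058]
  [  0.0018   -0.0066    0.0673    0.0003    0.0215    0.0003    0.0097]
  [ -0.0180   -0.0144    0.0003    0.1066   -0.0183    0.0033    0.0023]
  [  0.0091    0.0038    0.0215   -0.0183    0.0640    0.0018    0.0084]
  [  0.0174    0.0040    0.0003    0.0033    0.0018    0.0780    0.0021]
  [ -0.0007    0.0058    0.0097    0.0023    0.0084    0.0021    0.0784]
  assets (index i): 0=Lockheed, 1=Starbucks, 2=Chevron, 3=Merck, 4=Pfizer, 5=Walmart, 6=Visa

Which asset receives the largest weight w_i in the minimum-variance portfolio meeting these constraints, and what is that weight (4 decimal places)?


g=Σ⁻¹μ = [1.4323  0.2423  1.0933  0.5255  0.8223  1.9108  0.7253]
h=Σ⁻¹𝟙 = [10.0578  15.5494  10.7958  14.8586  12.5563  8.5948  8.3474]
a=μᵀg=0.806023  b=𝟙ᵀg=6.751737  c=𝟙ᵀh=80.760059  D=ac−b²=19.508482
λ₁=(c·0.100−b)/D = (80.760059·0.100−6.751737)/19.508482 = 0.067882
λ₂=(a−b·0.100)/D = (0.806023−6.751737·0.100)/19.508482 = 0.006707
w* = 0.067882·g + 0.006707·h:
  w_0 = 0.067882·1.4323 + 0.006707·10.0578 = 0.1647  (Lockheed)
  w_1 = 0.067882·0.2423 + 0.006707·15.5494 = 0.1207  (Starbucks)
  w_2 = 0.067882·1.0933 + 0.006707·10.7958 = 0.1466  (Chevron)
  w_3 = 0.067882·0.5255 + 0.006707·14.8586 = 0.1353  (Merck)
  w_4 = 0.067882·0.8223 + 0.006707·12.5563 = 0.1400  (Pfizer)
  w_5 = 0.067882·1.9108 + 0.006707·8.5948 = 0.1874  (Walmart)
  w_6 = 0.067882·0.7253 + 0.006707·8.3474 = 0.1052  (Visa)
Σw_i=1.0000  μᵀw=0.1000
σ²=wᵀΣw=λ₁·μ_p+λ₂ = 0.067882·0.100 + 0.006707 = 0.013495 ≈ 0.0135

Walmart (0.1874)


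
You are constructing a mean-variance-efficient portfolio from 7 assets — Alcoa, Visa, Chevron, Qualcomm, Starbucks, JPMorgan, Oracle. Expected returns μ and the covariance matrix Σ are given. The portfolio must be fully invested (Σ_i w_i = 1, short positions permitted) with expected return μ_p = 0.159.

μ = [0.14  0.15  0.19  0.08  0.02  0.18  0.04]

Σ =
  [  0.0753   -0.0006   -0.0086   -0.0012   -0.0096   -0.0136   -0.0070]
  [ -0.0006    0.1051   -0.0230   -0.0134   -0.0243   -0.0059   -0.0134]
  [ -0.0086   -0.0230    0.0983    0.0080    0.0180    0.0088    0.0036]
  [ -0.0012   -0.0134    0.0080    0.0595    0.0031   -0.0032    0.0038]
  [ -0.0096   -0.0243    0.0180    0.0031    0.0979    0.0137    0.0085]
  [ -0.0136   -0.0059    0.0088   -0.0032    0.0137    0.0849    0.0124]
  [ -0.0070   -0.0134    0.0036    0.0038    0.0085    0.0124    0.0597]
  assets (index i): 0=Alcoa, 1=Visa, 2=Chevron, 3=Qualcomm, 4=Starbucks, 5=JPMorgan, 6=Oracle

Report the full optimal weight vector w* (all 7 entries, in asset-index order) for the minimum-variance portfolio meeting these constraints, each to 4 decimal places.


0.2336  0.2030  0.2302  0.1173  -0.0310  0.2390  0.0079

g=Σ⁻¹μ = [2.7007  2.4453  2.3240  1.7080  0.1923  2.4042  0.7600]
h=Σ⁻¹𝟙 = [20.2150  20.0732  11.3246  19.1110  11.3387  11.5411  17.7153]
a=μᵀg=1.790092  b=𝟙ᵀg=12.534426  c=𝟙ᵀh=111.318993  D=ac−b²=42.159431
λ₁=(c·0.159−b)/D = (111.318993·0.159−12.534426)/42.159431 = 0.122518
λ₂=(a−b·0.159)/D = (1.790092−12.534426·0.159)/42.159431 = -0.004812
w* = 0.122518·g + -0.004812·h:
  w_0 = 0.122518·2.7007 + -0.004812·20.2150 = 0.2336  (Alcoa)
  w_1 = 0.122518·2.4453 + -0.004812·20.0732 = 0.2030  (Visa)
  w_2 = 0.122518·2.3240 + -0.004812·11.3246 = 0.2302  (Chevron)
  w_3 = 0.122518·1.7080 + -0.004812·19.1110 = 0.1173  (Qualcomm)
  w_4 = 0.122518·0.1923 + -0.004812·11.3387 = -0.0310  (Starbucks)
  w_5 = 0.122518·2.4042 + -0.004812·11.5411 = 0.2390  (JPMorgan)
  w_6 = 0.122518·0.7600 + -0.004812·17.7153 = 0.0079  (Oracle)
Σw_i=1.0000  μᵀw=0.1590
σ²=wᵀΣw=λ₁·μ_p+λ₂ = 0.122518·0.159 + -0.004812 = 0.014668 ≈ 0.0147


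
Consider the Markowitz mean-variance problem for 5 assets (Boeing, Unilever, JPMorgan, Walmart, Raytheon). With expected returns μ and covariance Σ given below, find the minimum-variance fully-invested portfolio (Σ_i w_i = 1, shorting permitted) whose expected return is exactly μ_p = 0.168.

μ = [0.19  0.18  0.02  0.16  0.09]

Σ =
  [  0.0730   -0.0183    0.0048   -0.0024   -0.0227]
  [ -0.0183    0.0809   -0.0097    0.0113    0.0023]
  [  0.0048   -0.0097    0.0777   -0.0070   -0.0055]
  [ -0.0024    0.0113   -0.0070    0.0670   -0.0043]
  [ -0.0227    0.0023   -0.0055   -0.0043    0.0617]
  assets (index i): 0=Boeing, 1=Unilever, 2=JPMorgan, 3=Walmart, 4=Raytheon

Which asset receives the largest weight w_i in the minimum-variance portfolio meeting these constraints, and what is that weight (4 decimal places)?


u=Σ⁻¹μ = [4.3402  2.8831  0.7855  2.3435  3.1813]
v=Σ⁻¹𝟙 = [26.0923  17.1880  16.8603  16.5081  27.8198]
a=μᵀu=2.020586  b=𝟙ᵀu=13.533660  c=𝟙ᵀv=104.468488  D=ac−b²=27.927631
λ₁=(c·0.168−b)/D = (104.468488·0.168−13.533660)/27.927631 = 0.143838
λ₂=(a−b·0.168)/D = (2.020586−13.533660·0.168)/27.927631 = -0.009062
w* = 0.143838·u + -0.009062·v:
  w_0 = 0.143838·4.3402 + -0.009062·26.0923 = 0.3878  (Boeing)
  w_1 = 0.143838·2.8831 + -0.009062·17.1880 = 0.2590  (Unilever)
  w_2 = 0.143838·0.7855 + -0.009062·16.8603 = -0.0398  (JPMorgan)
  w_3 = 0.143838·2.3435 + -0.009062·16.5081 = 0.1875  (Walmart)
  w_4 = 0.143838·3.1813 + -0.009062·27.8198 = 0.2055  (Raytheon)
Σw_i=1.0000  μᵀw=0.1680
σ²=wᵀΣw=λ₁·μ_p+λ₂ = 0.143838·0.168 + -0.009062 = 0.015103 ≈ 0.0151

Boeing (0.3878)


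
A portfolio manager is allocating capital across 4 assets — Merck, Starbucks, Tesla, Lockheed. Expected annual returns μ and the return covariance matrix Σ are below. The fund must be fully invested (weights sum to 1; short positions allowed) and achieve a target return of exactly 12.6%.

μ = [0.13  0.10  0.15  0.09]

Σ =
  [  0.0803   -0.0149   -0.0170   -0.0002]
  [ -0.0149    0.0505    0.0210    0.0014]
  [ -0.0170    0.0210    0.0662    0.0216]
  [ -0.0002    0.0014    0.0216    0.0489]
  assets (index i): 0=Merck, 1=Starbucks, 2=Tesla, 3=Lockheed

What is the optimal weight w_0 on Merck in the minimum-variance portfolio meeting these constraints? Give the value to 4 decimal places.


x=Σ⁻¹μ = [2.3836  1.8263  2.0002  0.9144]
y=Σ⁻¹𝟙 = [18.0819  21.5603  7.4947  16.5960]
a=μᵀx=0.874829  b=𝟙ᵀx=7.124537  c=𝟙ᵀy=63.733021  D=ac−b²=4.996443
λ₁=(c·0.126−b)/D = (63.733021·0.126−7.124537)/4.996443 = 0.181294
λ₂=(a−b·0.126)/D = (0.874829−7.124537·0.126)/4.996443 = -0.004576
w* = 0.181294·x + -0.004576·y:
  w_0 = 0.181294·2.3836 + -0.004576·18.0819 = 0.3494  (Merck)
  w_1 = 0.181294·1.8263 + -0.004576·21.5603 = 0.2324  (Starbucks)
  w_2 = 0.181294·2.0002 + -0.004576·7.4947 = 0.3283  (Tesla)
  w_3 = 0.181294·0.9144 + -0.004576·16.5960 = 0.0898  (Lockheed)
Σw_i=1.0000  μᵀw=0.1260
σ²=wᵀΣw=λ₁·μ_p+λ₂ = 0.181294·0.126 + -0.004576 = 0.018267 ≈ 0.0183

0.3494


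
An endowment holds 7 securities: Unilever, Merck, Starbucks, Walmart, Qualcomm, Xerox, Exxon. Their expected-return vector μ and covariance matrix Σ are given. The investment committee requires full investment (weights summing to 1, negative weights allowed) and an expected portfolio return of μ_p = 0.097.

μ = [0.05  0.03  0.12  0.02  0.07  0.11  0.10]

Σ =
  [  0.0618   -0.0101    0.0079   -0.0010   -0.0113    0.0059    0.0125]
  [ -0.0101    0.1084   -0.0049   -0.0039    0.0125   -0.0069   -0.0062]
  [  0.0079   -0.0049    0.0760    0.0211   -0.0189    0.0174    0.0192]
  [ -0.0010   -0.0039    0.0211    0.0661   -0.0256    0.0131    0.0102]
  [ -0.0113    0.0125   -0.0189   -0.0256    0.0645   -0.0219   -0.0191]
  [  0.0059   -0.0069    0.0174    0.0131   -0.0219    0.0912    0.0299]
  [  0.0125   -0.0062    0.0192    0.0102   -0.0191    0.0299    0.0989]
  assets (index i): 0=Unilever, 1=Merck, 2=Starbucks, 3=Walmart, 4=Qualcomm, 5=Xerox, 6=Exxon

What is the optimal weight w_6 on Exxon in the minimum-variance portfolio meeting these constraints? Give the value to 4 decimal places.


0.1157

g=Σ⁻¹μ = [0.8532  0.2779  1.5452  0.4328  2.4054  1.1671  0.6878]
h=Σ⁻¹𝟙 = [20.8100  9.4917  9.5110  23.2920  35.3160  11.2846  7.2362]
a=μᵀg=0.610622  b=𝟙ᵀg=7.369460  c=𝟙ᵀh=116.941533  D=ac−b²=17.098137
λ₁=(c·0.097−b)/D = (116.941533·0.097−7.369460)/17.098137 = 0.232415
λ₂=(a−b·0.097)/D = (0.610622−7.369460·0.097)/17.098137 = -0.006095
w* = 0.232415·g + -0.006095·h:
  w_0 = 0.232415·0.8532 + -0.006095·20.8100 = 0.0715  (Unilever)
  w_1 = 0.232415·0.2779 + -0.006095·9.4917 = 0.0067  (Merck)
  w_2 = 0.232415·1.5452 + -0.006095·9.5110 = 0.3012  (Starbucks)
  w_3 = 0.232415·0.4328 + -0.006095·23.2920 = -0.0414  (Walmart)
  w_4 = 0.232415·2.4054 + -0.006095·35.3160 = 0.3438  (Qualcomm)
  w_5 = 0.232415·1.1671 + -0.006095·11.2846 = 0.2025  (Xerox)
  w_6 = 0.232415·0.6878 + -0.006095·7.2362 = 0.1157  (Exxon)
Σw_i=1.0000  μᵀw=0.0970
σ²=wᵀΣw=λ₁·μ_p+λ₂ = 0.232415·0.097 + -0.006095 = 0.016449 ≈ 0.0164


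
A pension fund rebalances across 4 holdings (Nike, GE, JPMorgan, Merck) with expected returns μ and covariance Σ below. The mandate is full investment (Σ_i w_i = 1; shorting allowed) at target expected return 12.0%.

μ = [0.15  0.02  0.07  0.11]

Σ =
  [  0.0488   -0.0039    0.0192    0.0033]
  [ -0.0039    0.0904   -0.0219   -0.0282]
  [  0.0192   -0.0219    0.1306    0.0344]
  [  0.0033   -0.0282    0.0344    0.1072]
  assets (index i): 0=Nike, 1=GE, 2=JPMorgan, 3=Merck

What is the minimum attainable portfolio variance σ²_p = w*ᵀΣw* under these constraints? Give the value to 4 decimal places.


p=Σ⁻¹μ = [3.0926  0.6864  -0.1052  1.1453]
q=Σ⁻¹𝟙 = [19.2437  16.6283  4.5474  11.6510]
a=μᵀp=0.596228  b=𝟙ᵀp=4.819042  c=𝟙ᵀq=52.070298  D=ac−b²=7.822614
λ₁=(c·0.120−b)/D = (52.070298·0.120−4.819042)/7.822614 = 0.182726
λ₂=(a−b·0.120)/D = (0.596228−4.819042·0.120)/7.822614 = 0.002294
w* = 0.182726·p + 0.002294·q:
  w_0 = 0.182726·3.0926 + 0.002294·19.2437 = 0.6092  (Nike)
  w_1 = 0.182726·0.6864 + 0.002294·16.6283 = 0.1636  (GE)
  w_2 = 0.182726·-0.1052 + 0.002294·4.5474 = -0.0088  (JPMorgan)
  w_3 = 0.182726·1.1453 + 0.002294·11.6510 = 0.2360  (Merck)
Σw_i=1.0000  μᵀw=0.1200
σ²=wᵀΣw=λ₁·μ_p+λ₂ = 0.182726·0.120 + 0.002294 = 0.024221 ≈ 0.0242

0.0242


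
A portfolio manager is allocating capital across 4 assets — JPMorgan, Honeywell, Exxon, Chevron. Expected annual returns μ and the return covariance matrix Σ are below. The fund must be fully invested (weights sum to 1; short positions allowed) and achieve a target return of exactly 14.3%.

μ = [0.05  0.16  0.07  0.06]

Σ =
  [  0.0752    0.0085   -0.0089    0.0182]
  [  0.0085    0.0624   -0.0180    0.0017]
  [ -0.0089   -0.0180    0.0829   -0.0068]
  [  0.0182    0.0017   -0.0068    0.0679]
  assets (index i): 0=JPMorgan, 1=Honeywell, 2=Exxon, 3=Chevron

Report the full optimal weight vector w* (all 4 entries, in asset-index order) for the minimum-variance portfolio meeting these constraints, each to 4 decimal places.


-0.1038  0.7952  0.2441  0.0645

g=Σ⁻¹μ = [0.3042  2.9577  1.5921  0.8875]
h=Σ⁻¹𝟙 = [10.0250  19.6318  18.5009  13.4017]
a=μᵀg=0.653142  b=𝟙ᵀg=5.741496  c=𝟙ᵀh=61.559355  D=ac−b²=7.242203
λ₁=(c·0.143−b)/D = (61.559355·0.143−5.741496)/7.242203 = 0.422729
λ₂=(a−b·0.143)/D = (0.653142−5.741496·0.143)/7.242203 = -0.023182
w* = 0.422729·g + -0.023182·h:
  w_0 = 0.422729·0.3042 + -0.023182·10.0250 = -0.1038  (JPMorgan)
  w_1 = 0.422729·2.9577 + -0.023182·19.6318 = 0.7952  (Honeywell)
  w_2 = 0.422729·1.5921 + -0.023182·18.5009 = 0.2441  (Exxon)
  w_3 = 0.422729·0.8875 + -0.023182·13.4017 = 0.0645  (Chevron)
Σw_i=1.0000  μᵀw=0.1430
σ²=wᵀΣw=λ₁·μ_p+λ₂ = 0.422729·0.143 + -0.023182 = 0.037268 ≈ 0.0373


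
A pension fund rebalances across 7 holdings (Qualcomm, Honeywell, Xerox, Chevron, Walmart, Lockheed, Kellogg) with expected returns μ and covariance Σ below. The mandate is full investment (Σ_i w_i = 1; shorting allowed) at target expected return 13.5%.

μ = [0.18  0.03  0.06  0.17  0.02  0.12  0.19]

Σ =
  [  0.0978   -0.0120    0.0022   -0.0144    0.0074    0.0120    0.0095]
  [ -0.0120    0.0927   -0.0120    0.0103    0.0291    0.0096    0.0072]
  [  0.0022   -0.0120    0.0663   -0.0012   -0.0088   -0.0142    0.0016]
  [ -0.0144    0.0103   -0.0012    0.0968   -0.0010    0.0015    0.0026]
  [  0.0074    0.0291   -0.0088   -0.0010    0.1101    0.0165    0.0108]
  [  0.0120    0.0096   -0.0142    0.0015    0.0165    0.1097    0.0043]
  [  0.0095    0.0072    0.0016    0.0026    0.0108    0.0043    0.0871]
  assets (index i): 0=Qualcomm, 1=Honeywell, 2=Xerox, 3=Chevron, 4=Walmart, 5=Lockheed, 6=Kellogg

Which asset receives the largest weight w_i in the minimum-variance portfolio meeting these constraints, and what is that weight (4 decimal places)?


u=Σ⁻¹μ = [1.8662  0.3232  1.0594  1.9456  -0.2495  0.9367  1.8583]
v=Σ⁻¹𝟙 = [10.4721  10.3024  19.0843  10.7465  5.2753  8.2947  7.7523]
a=μᵀu=1.200411  b=𝟙ᵀu=7.739820  c=𝟙ᵀv=71.927596  D=ac−b²=26.437881
λ₁=(c·0.135−b)/D = (71.927596·0.135−7.739820)/26.437881 = 0.074530
λ₂=(a−b·0.135)/D = (1.200411−7.739820·0.135)/26.437881 = 0.005883
w* = 0.074530·u + 0.005883·v:
  w_0 = 0.074530·1.8662 + 0.005883·10.4721 = 0.2007  (Qualcomm)
  w_1 = 0.074530·0.3232 + 0.005883·10.3024 = 0.0847  (Honeywell)
  w_2 = 0.074530·1.0594 + 0.005883·19.0843 = 0.1912  (Xerox)
  w_3 = 0.074530·1.9456 + 0.005883·10.7465 = 0.2082  (Chevron)
  w_4 = 0.074530·-0.2495 + 0.005883·5.2753 = 0.0124  (Walmart)
  w_5 = 0.074530·0.9367 + 0.005883·8.2947 = 0.1186  (Lockheed)
  w_6 = 0.074530·1.8583 + 0.005883·7.7523 = 0.1841  (Kellogg)
Σw_i=1.0000  μᵀw=0.1350
σ²=wᵀΣw=λ₁·μ_p+λ₂ = 0.074530·0.135 + 0.005883 = 0.015945 ≈ 0.0159

Chevron (0.2082)
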